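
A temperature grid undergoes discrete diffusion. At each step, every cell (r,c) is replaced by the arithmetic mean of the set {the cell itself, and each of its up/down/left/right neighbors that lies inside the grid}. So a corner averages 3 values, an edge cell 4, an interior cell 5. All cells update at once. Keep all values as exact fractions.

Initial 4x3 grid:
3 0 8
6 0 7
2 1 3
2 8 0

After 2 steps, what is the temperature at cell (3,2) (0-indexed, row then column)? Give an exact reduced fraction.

Answer: 55/18

Derivation:
Step 1: cell (3,2) = 11/3
Step 2: cell (3,2) = 55/18
Full grid after step 2:
  17/6 271/80 49/12
  113/40 78/25 301/80
  123/40 277/100 823/240
  19/6 793/240 55/18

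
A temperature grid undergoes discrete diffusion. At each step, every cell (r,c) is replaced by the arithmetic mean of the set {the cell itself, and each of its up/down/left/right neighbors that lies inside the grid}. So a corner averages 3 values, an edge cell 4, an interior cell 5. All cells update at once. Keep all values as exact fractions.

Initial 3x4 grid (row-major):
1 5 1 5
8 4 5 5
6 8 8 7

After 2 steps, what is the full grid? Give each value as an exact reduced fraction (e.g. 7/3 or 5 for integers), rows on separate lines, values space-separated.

Answer: 73/18 209/48 901/240 79/18
91/16 123/25 271/50 613/120
223/36 161/24 743/120 115/18

Derivation:
After step 1:
  14/3 11/4 4 11/3
  19/4 6 23/5 11/2
  22/3 13/2 7 20/3
After step 2:
  73/18 209/48 901/240 79/18
  91/16 123/25 271/50 613/120
  223/36 161/24 743/120 115/18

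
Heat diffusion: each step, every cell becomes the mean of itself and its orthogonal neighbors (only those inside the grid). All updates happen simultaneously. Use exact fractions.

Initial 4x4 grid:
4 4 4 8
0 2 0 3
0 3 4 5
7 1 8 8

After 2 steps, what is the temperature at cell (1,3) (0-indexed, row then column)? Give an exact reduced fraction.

Step 1: cell (1,3) = 4
Step 2: cell (1,3) = 83/20
Full grid after step 2:
  23/9 359/120 151/40 13/3
  127/60 57/25 82/25 83/20
  13/6 301/100 377/100 5
  119/36 11/3 21/4 23/4

Answer: 83/20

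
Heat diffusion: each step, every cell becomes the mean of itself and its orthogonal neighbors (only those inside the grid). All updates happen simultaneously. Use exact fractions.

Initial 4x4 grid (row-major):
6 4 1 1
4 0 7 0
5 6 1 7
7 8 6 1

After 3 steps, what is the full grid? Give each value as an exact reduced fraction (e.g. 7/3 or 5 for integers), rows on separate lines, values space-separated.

Answer: 8617/2160 1157/360 5431/1800 611/270
5951/1440 979/240 4411/1500 2783/900
37771/7200 1672/375 25873/6000 746/225
599/108 39661/7200 31837/7200 9259/2160

Derivation:
After step 1:
  14/3 11/4 13/4 2/3
  15/4 21/5 9/5 15/4
  11/2 4 27/5 9/4
  20/3 27/4 4 14/3
After step 2:
  67/18 223/60 127/60 23/9
  1087/240 33/10 92/25 127/60
  239/48 517/100 349/100 241/60
  227/36 257/48 1249/240 131/36
After step 3:
  8617/2160 1157/360 5431/1800 611/270
  5951/1440 979/240 4411/1500 2783/900
  37771/7200 1672/375 25873/6000 746/225
  599/108 39661/7200 31837/7200 9259/2160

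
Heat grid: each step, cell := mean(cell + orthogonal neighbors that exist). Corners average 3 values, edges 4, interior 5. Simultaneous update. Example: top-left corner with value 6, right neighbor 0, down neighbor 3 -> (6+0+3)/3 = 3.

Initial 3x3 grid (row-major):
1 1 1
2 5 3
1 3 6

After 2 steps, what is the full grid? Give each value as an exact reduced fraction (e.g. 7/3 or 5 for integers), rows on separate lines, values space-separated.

After step 1:
  4/3 2 5/3
  9/4 14/5 15/4
  2 15/4 4
After step 2:
  67/36 39/20 89/36
  503/240 291/100 733/240
  8/3 251/80 23/6

Answer: 67/36 39/20 89/36
503/240 291/100 733/240
8/3 251/80 23/6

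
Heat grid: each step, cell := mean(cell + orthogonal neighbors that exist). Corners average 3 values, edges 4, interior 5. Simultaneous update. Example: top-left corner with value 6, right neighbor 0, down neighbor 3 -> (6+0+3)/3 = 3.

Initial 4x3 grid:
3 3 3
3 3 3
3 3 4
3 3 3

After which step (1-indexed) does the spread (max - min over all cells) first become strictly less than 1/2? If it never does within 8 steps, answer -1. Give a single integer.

Step 1: max=10/3, min=3, spread=1/3
  -> spread < 1/2 first at step 1
Step 2: max=391/120, min=3, spread=31/120
Step 3: max=3451/1080, min=3, spread=211/1080
Step 4: max=340897/108000, min=5447/1800, spread=14077/108000
Step 5: max=3056407/972000, min=327683/108000, spread=5363/48600
Step 6: max=91220809/29160000, min=182869/60000, spread=93859/1166400
Step 7: max=5459074481/1749600000, min=296936467/97200000, spread=4568723/69984000
Step 8: max=326708435629/104976000000, min=8929618889/2916000000, spread=8387449/167961600

Answer: 1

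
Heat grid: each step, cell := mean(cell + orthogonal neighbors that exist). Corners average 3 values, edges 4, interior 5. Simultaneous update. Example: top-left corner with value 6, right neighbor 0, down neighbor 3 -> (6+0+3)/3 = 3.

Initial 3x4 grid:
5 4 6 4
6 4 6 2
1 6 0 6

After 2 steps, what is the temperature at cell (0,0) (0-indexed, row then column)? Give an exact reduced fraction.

Answer: 55/12

Derivation:
Step 1: cell (0,0) = 5
Step 2: cell (0,0) = 55/12
Full grid after step 2:
  55/12 399/80 347/80 9/2
  139/30 203/50 114/25 443/120
  133/36 1007/240 811/240 35/9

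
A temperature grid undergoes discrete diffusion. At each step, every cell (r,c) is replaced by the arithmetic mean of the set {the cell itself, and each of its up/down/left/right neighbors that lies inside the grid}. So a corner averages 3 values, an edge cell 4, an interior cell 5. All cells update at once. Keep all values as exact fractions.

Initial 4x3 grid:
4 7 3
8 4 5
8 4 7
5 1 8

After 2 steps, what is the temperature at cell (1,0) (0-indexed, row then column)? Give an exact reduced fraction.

Answer: 1451/240

Derivation:
Step 1: cell (1,0) = 6
Step 2: cell (1,0) = 1451/240
Full grid after step 2:
  101/18 643/120 19/4
  1451/240 513/100 427/80
  1303/240 543/100 1253/240
  185/36 193/40 95/18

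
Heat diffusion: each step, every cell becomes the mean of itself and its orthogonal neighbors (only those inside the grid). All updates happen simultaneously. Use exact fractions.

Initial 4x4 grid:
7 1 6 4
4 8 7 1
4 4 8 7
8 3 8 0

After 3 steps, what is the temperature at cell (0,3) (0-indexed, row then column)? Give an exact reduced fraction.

Answer: 1991/432

Derivation:
Step 1: cell (0,3) = 11/3
Step 2: cell (0,3) = 155/36
Step 3: cell (0,3) = 1991/432
Full grid after step 3:
  3521/720 2019/400 17363/3600 1991/432
  12449/2400 10399/2000 1237/240 34951/7200
  839/160 10777/2000 10809/2000 3943/800
  1261/240 27/5 779/150 3671/720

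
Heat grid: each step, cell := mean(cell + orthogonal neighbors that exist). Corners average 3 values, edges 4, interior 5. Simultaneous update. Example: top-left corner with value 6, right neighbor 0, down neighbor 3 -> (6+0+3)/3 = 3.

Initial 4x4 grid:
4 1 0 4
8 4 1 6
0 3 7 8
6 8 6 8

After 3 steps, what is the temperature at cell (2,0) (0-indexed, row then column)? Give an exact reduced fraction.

Step 1: cell (2,0) = 17/4
Step 2: cell (2,0) = 1039/240
Step 3: cell (2,0) = 31993/7200
Full grid after step 3:
  1871/540 22679/7200 4459/1440 7631/2160
  27689/7200 2791/750 24101/6000 3179/720
  31993/7200 28123/6000 3919/750 4247/720
  10609/2160 19169/3600 4433/720 709/108

Answer: 31993/7200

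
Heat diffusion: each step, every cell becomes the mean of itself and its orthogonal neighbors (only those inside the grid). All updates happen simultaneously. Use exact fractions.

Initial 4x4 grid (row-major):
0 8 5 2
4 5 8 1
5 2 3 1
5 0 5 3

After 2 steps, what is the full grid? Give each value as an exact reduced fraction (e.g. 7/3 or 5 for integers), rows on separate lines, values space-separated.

After step 1:
  4 9/2 23/4 8/3
  7/2 27/5 22/5 3
  4 3 19/5 2
  10/3 3 11/4 3
After step 2:
  4 393/80 1039/240 137/36
  169/40 104/25 447/100 181/60
  83/24 96/25 319/100 59/20
  31/9 145/48 251/80 31/12

Answer: 4 393/80 1039/240 137/36
169/40 104/25 447/100 181/60
83/24 96/25 319/100 59/20
31/9 145/48 251/80 31/12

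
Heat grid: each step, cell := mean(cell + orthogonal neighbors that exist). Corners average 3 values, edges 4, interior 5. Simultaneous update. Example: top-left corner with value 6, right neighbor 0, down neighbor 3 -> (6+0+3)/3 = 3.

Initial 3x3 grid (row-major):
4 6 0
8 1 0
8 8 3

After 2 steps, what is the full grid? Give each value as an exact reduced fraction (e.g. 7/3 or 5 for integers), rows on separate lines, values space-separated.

Answer: 14/3 307/80 23/12
477/80 93/25 169/60
73/12 319/60 29/9

Derivation:
After step 1:
  6 11/4 2
  21/4 23/5 1
  8 5 11/3
After step 2:
  14/3 307/80 23/12
  477/80 93/25 169/60
  73/12 319/60 29/9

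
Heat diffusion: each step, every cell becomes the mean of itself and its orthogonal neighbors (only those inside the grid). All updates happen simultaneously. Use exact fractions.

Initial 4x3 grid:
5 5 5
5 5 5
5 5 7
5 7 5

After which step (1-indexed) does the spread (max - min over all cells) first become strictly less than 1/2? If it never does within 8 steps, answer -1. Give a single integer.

Step 1: max=19/3, min=5, spread=4/3
Step 2: max=233/40, min=5, spread=33/40
Step 3: max=6259/1080, min=5, spread=859/1080
Step 4: max=365603/64800, min=4579/900, spread=7183/12960
Step 5: max=21779077/3888000, min=276211/54000, spread=378377/777600
  -> spread < 1/2 first at step 5
Step 6: max=1292061623/233280000, min=2789789/540000, spread=3474911/9331200
Step 7: max=77066800357/13996800000, min=252453989/48600000, spread=174402061/559872000
Step 8: max=4596324566063/839808000000, min=30471816727/5832000000, spread=1667063659/6718464000

Answer: 5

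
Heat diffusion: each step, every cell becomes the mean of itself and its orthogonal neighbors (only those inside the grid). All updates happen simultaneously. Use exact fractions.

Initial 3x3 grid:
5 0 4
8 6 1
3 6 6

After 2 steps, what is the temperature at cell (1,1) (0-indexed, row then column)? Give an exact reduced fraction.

Step 1: cell (1,1) = 21/5
Step 2: cell (1,1) = 459/100
Full grid after step 2:
  163/36 279/80 29/9
  197/40 459/100 289/80
  197/36 389/80 83/18

Answer: 459/100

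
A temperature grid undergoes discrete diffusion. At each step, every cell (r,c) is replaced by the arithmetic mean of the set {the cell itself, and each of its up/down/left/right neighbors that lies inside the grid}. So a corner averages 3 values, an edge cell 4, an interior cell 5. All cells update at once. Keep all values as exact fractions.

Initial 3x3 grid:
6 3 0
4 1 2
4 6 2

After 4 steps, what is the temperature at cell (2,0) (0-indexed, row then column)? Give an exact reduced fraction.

Answer: 114521/32400

Derivation:
Step 1: cell (2,0) = 14/3
Step 2: cell (2,0) = 35/9
Step 3: cell (2,0) = 517/135
Step 4: cell (2,0) = 114521/32400
Full grid after step 4:
  422959/129600 422713/144000 324809/129600
  1007551/288000 361537/120000 774301/288000
  114521/32400 313267/96000 183167/64800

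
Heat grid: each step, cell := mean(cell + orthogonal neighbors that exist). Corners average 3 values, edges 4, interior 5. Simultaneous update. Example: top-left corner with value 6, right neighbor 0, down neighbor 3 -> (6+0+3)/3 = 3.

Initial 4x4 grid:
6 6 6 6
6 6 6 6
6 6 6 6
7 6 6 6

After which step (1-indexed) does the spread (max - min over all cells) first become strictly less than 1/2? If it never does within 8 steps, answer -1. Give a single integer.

Answer: 1

Derivation:
Step 1: max=19/3, min=6, spread=1/3
  -> spread < 1/2 first at step 1
Step 2: max=113/18, min=6, spread=5/18
Step 3: max=1337/216, min=6, spread=41/216
Step 4: max=39923/6480, min=6, spread=1043/6480
Step 5: max=1191953/194400, min=6, spread=25553/194400
Step 6: max=35663459/5832000, min=108079/18000, spread=645863/5832000
Step 7: max=1067401691/174960000, min=720971/120000, spread=16225973/174960000
Step 8: max=31970277983/5248800000, min=324701/54000, spread=409340783/5248800000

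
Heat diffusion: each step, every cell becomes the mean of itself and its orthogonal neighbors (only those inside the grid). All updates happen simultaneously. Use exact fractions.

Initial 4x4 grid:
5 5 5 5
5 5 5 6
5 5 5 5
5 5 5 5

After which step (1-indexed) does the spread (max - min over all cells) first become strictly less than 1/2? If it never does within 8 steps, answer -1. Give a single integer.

Step 1: max=16/3, min=5, spread=1/3
  -> spread < 1/2 first at step 1
Step 2: max=631/120, min=5, spread=31/120
Step 3: max=5611/1080, min=5, spread=211/1080
Step 4: max=556843/108000, min=5, spread=16843/108000
Step 5: max=4998643/972000, min=45079/9000, spread=130111/972000
Step 6: max=149442367/29160000, min=2707159/540000, spread=3255781/29160000
Step 7: max=4474353691/874800000, min=2711107/540000, spread=82360351/874800000
Step 8: max=133971316891/26244000000, min=488506441/97200000, spread=2074577821/26244000000

Answer: 1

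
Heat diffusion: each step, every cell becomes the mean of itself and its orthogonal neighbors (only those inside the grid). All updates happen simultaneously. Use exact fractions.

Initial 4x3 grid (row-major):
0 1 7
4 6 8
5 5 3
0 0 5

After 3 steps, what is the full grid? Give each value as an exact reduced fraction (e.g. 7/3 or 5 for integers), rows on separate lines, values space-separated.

After step 1:
  5/3 7/2 16/3
  15/4 24/5 6
  7/2 19/5 21/4
  5/3 5/2 8/3
After step 2:
  107/36 153/40 89/18
  823/240 437/100 1283/240
  763/240 397/100 1063/240
  23/9 319/120 125/36
After step 3:
  7363/2160 9667/2400 10163/2160
  25111/7200 1047/250 34361/7200
  23641/7200 2791/750 30991/7200
  6043/2160 22781/7200 7603/2160

Answer: 7363/2160 9667/2400 10163/2160
25111/7200 1047/250 34361/7200
23641/7200 2791/750 30991/7200
6043/2160 22781/7200 7603/2160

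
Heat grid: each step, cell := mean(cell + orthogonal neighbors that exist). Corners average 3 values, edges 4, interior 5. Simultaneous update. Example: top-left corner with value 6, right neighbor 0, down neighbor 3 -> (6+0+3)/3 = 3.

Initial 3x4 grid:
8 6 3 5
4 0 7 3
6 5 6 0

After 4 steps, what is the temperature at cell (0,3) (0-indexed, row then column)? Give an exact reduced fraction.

Answer: 536429/129600

Derivation:
Step 1: cell (0,3) = 11/3
Step 2: cell (0,3) = 38/9
Step 3: cell (0,3) = 8653/2160
Step 4: cell (0,3) = 536429/129600
Full grid after step 4:
  102439/21600 20933/4500 115403/27000 536429/129600
  227357/48000 66751/15000 1526849/360000 3403261/864000
  24641/5400 319553/72000 292033/72000 170293/43200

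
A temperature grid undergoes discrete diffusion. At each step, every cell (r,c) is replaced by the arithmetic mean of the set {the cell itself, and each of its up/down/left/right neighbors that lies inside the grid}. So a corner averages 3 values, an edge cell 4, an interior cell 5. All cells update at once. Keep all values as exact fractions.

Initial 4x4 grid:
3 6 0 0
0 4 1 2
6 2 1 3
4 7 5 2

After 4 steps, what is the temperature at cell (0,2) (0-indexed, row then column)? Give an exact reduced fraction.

Step 1: cell (0,2) = 7/4
Step 2: cell (0,2) = 109/60
Step 3: cell (0,2) = 871/450
Step 4: cell (0,2) = 13979/6750
Full grid after step 4:
  63589/21600 23107/9000 13979/6750 56303/32400
  226991/72000 57373/20000 205289/90000 211769/108000
  793357/216000 298667/90000 513299/180000 265873/108000
  25609/6480 816817/216000 705401/216000 37861/12960

Answer: 13979/6750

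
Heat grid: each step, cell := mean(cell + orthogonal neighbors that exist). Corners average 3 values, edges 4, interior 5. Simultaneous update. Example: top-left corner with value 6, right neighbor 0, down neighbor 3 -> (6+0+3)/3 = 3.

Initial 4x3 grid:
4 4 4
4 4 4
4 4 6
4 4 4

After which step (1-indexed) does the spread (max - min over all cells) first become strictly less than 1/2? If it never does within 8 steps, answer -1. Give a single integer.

Answer: 3

Derivation:
Step 1: max=14/3, min=4, spread=2/3
Step 2: max=271/60, min=4, spread=31/60
Step 3: max=2371/540, min=4, spread=211/540
  -> spread < 1/2 first at step 3
Step 4: max=232897/54000, min=3647/900, spread=14077/54000
Step 5: max=2084407/486000, min=219683/54000, spread=5363/24300
Step 6: max=62060809/14580000, min=122869/30000, spread=93859/583200
Step 7: max=3709474481/874800000, min=199736467/48600000, spread=4568723/34992000
Step 8: max=221732435629/52488000000, min=6013618889/1458000000, spread=8387449/83980800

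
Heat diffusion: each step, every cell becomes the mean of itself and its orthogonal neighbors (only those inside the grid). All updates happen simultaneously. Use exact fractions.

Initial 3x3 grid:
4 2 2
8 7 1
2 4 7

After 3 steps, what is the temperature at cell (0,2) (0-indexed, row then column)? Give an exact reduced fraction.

Answer: 469/135

Derivation:
Step 1: cell (0,2) = 5/3
Step 2: cell (0,2) = 29/9
Step 3: cell (0,2) = 469/135
Full grid after step 3:
  1163/270 57343/14400 469/135
  67693/14400 8397/2000 56693/14400
  10249/2160 1037/225 1001/240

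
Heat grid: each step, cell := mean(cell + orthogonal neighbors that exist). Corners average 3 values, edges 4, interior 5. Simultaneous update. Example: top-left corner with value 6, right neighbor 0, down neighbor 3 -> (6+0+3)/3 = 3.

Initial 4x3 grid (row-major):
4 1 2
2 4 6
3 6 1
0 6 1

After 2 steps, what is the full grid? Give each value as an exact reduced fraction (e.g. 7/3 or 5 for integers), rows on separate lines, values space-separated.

Answer: 25/9 713/240 3
91/30 341/100 271/80
13/4 173/50 161/48
3 155/48 113/36

Derivation:
After step 1:
  7/3 11/4 3
  13/4 19/5 13/4
  11/4 4 7/2
  3 13/4 8/3
After step 2:
  25/9 713/240 3
  91/30 341/100 271/80
  13/4 173/50 161/48
  3 155/48 113/36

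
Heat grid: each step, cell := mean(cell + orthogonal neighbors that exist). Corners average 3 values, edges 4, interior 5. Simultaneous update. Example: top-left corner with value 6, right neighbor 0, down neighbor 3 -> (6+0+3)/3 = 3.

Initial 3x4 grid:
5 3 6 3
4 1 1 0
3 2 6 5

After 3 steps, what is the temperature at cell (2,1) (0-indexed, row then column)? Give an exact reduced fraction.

Answer: 49/16

Derivation:
Step 1: cell (2,1) = 3
Step 2: cell (2,1) = 117/40
Step 3: cell (2,1) = 49/16
Full grid after step 3:
  2419/720 79/24 91/30 239/80
  1029/320 1211/400 3641/1200 1685/576
  2189/720 49/16 2179/720 6703/2160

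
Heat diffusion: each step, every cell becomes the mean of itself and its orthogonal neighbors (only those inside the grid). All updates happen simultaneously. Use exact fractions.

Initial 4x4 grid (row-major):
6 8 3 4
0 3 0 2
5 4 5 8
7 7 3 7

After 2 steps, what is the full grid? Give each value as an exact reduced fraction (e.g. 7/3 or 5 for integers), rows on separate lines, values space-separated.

Answer: 79/18 197/48 287/80 41/12
91/24 189/50 337/100 73/20
559/120 421/100 112/25 19/4
187/36 1313/240 83/16 17/3

Derivation:
After step 1:
  14/3 5 15/4 3
  7/2 3 13/5 7/2
  4 24/5 4 11/2
  19/3 21/4 11/2 6
After step 2:
  79/18 197/48 287/80 41/12
  91/24 189/50 337/100 73/20
  559/120 421/100 112/25 19/4
  187/36 1313/240 83/16 17/3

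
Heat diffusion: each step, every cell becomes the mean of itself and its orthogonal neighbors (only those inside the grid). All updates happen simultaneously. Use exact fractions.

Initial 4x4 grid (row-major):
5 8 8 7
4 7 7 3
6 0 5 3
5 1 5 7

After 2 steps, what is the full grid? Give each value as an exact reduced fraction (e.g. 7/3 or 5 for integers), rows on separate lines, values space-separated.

Answer: 109/18 761/120 53/8 37/6
1207/240 11/2 277/50 43/8
341/80 39/10 114/25 37/8
7/2 301/80 65/16 14/3

Derivation:
After step 1:
  17/3 7 15/2 6
  11/2 26/5 6 5
  15/4 19/5 4 9/2
  4 11/4 9/2 5
After step 2:
  109/18 761/120 53/8 37/6
  1207/240 11/2 277/50 43/8
  341/80 39/10 114/25 37/8
  7/2 301/80 65/16 14/3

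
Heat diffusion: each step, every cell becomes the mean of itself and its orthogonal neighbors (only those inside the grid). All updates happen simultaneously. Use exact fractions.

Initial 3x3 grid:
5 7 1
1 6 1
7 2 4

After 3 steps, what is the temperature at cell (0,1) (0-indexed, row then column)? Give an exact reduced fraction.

Step 1: cell (0,1) = 19/4
Step 2: cell (0,1) = 929/240
Step 3: cell (0,1) = 58303/14400
Full grid after step 3:
  4477/1080 58303/14400 277/80
  61103/14400 7337/2000 12607/3600
  4207/1080 54803/14400 7019/2160

Answer: 58303/14400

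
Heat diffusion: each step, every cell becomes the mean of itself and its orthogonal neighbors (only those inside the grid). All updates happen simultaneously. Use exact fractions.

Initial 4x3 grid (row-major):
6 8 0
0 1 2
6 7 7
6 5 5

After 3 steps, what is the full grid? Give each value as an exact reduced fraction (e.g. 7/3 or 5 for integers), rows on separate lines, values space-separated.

After step 1:
  14/3 15/4 10/3
  13/4 18/5 5/2
  19/4 26/5 21/4
  17/3 23/4 17/3
After step 2:
  35/9 307/80 115/36
  61/15 183/50 881/240
  283/60 491/100 1117/240
  97/18 1337/240 50/9
After step 3:
  8491/2160 17497/4800 3853/1080
  14699/3600 4029/1000 27323/7200
  8587/1800 14107/3000 33823/7200
  11287/2160 77131/14400 5681/1080

Answer: 8491/2160 17497/4800 3853/1080
14699/3600 4029/1000 27323/7200
8587/1800 14107/3000 33823/7200
11287/2160 77131/14400 5681/1080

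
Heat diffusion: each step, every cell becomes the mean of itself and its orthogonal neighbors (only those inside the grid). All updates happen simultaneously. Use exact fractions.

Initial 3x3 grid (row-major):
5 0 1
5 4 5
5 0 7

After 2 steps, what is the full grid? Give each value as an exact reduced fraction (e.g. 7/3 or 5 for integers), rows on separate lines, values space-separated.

Answer: 127/36 319/120 35/12
853/240 183/50 261/80
145/36 53/15 49/12

Derivation:
After step 1:
  10/3 5/2 2
  19/4 14/5 17/4
  10/3 4 4
After step 2:
  127/36 319/120 35/12
  853/240 183/50 261/80
  145/36 53/15 49/12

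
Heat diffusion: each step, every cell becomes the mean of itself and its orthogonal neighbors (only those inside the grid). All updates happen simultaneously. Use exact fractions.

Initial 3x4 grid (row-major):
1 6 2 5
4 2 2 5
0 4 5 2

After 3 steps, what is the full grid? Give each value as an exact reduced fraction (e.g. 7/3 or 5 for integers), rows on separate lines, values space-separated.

Answer: 6541/2160 11159/3600 4223/1200 217/60
39031/14400 18839/6000 1667/500 8681/2400
6031/2160 10409/3600 1341/400 1267/360

Derivation:
After step 1:
  11/3 11/4 15/4 4
  7/4 18/5 16/5 7/2
  8/3 11/4 13/4 4
After step 2:
  49/18 413/120 137/40 15/4
  701/240 281/100 173/50 147/40
  43/18 46/15 33/10 43/12
After step 3:
  6541/2160 11159/3600 4223/1200 217/60
  39031/14400 18839/6000 1667/500 8681/2400
  6031/2160 10409/3600 1341/400 1267/360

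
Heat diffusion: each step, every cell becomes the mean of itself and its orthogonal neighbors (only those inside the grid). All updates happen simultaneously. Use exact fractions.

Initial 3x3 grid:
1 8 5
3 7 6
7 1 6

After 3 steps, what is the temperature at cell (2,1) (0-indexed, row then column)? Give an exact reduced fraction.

Step 1: cell (2,1) = 21/4
Step 2: cell (2,1) = 73/16
Step 3: cell (2,1) = 4663/960
Full grid after step 3:
  673/144 14969/2880 2365/432
  6677/1440 1477/300 3901/720
  1919/432 4663/960 2185/432

Answer: 4663/960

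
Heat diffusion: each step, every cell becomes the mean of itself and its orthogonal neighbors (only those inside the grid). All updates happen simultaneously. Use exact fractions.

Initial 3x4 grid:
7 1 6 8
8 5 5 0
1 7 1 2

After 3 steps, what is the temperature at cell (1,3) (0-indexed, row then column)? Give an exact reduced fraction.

Step 1: cell (1,3) = 15/4
Step 2: cell (1,3) = 769/240
Step 3: cell (1,3) = 53027/14400
Full grid after step 3:
  2783/540 34301/7200 32791/7200 4367/1080
  70217/14400 28123/6000 23053/6000 53027/14400
  5191/1080 29651/7200 8647/2400 179/60

Answer: 53027/14400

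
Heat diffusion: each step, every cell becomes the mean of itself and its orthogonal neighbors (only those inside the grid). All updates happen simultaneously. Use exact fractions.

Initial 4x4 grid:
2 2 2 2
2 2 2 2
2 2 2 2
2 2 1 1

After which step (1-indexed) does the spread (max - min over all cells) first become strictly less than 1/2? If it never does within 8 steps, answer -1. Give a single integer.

Step 1: max=2, min=4/3, spread=2/3
Step 2: max=2, min=55/36, spread=17/36
  -> spread < 1/2 first at step 2
Step 3: max=2, min=218/135, spread=52/135
Step 4: max=2, min=3409/2025, spread=641/2025
Step 5: max=17921/9000, min=209699/121500, spread=64469/243000
Step 6: max=1070471/540000, min=25660169/14580000, spread=810637/3645000
Step 7: max=2129047/1080000, min=780518927/437400000, spread=20436277/109350000
Step 8: max=190631759/97200000, min=23674646597/13122000000, spread=515160217/3280500000

Answer: 2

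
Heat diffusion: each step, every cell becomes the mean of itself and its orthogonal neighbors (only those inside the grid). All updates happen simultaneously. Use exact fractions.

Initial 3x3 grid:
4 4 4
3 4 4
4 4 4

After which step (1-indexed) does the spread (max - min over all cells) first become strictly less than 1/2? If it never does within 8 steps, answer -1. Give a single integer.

Step 1: max=4, min=11/3, spread=1/3
  -> spread < 1/2 first at step 1
Step 2: max=4, min=893/240, spread=67/240
Step 3: max=793/200, min=8203/2160, spread=1807/10800
Step 4: max=21239/5400, min=3298037/864000, spread=33401/288000
Step 5: max=2116609/540000, min=29874067/7776000, spread=3025513/38880000
Step 6: max=112444051/28800000, min=11976673133/3110400000, spread=53531/995328
Step 7: max=30312883949/7776000000, min=720463074151/186624000000, spread=450953/11943936
Step 8: max=3631471389481/933120000000, min=43280856439397/11197440000000, spread=3799043/143327232

Answer: 1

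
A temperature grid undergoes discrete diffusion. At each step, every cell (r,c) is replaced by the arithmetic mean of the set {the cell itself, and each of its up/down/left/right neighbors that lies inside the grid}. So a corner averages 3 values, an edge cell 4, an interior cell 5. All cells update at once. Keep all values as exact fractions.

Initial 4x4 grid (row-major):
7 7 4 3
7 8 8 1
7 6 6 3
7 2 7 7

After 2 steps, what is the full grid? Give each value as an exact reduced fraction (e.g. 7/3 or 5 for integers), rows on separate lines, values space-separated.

Answer: 83/12 131/20 301/60 143/36
141/20 643/100 557/100 241/60
377/60 25/4 539/100 59/12
211/36 83/15 17/3 185/36

Derivation:
After step 1:
  7 13/2 11/2 8/3
  29/4 36/5 27/5 15/4
  27/4 29/5 6 17/4
  16/3 11/2 11/2 17/3
After step 2:
  83/12 131/20 301/60 143/36
  141/20 643/100 557/100 241/60
  377/60 25/4 539/100 59/12
  211/36 83/15 17/3 185/36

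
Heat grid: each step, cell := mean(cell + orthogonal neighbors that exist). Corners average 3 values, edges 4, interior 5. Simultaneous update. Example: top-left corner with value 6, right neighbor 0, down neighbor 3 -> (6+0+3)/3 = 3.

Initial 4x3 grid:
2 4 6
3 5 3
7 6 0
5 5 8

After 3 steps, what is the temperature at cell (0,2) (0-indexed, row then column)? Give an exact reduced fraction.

Answer: 542/135

Derivation:
Step 1: cell (0,2) = 13/3
Step 2: cell (0,2) = 145/36
Step 3: cell (0,2) = 542/135
Full grid after step 3:
  2869/720 57481/14400 542/135
  1711/400 12727/3000 29573/7200
  8827/1800 9313/2000 32333/7200
  5663/1080 2051/400 10211/2160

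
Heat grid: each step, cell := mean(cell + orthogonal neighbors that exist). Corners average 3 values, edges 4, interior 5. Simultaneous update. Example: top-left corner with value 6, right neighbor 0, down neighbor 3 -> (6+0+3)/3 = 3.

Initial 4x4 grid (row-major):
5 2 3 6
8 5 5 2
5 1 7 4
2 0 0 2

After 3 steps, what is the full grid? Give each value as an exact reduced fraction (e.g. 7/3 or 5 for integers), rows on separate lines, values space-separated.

Answer: 1657/360 3473/800 5837/1440 8599/2160
10699/2400 4111/1000 23809/6000 277/72
25577/7200 20597/6000 1617/500 2027/600
6131/2160 556/225 131/50 487/180

Derivation:
After step 1:
  5 15/4 4 11/3
  23/4 21/5 22/5 17/4
  4 18/5 17/5 15/4
  7/3 3/4 9/4 2
After step 2:
  29/6 339/80 949/240 143/36
  379/80 217/50 81/20 241/60
  941/240 319/100 87/25 67/20
  85/36 67/30 21/10 8/3
After step 3:
  1657/360 3473/800 5837/1440 8599/2160
  10699/2400 4111/1000 23809/6000 277/72
  25577/7200 20597/6000 1617/500 2027/600
  6131/2160 556/225 131/50 487/180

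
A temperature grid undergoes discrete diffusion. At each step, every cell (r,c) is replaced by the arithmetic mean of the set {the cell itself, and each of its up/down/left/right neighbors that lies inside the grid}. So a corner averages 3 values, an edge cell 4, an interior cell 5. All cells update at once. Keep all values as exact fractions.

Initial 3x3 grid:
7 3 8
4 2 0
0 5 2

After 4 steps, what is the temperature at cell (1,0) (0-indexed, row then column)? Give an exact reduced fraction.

Answer: 2934607/864000

Derivation:
Step 1: cell (1,0) = 13/4
Step 2: cell (1,0) = 823/240
Step 3: cell (1,0) = 49781/14400
Step 4: cell (1,0) = 2934607/864000
Full grid after step 4:
  486071/129600 198077/54000 115049/32400
  2934607/864000 595567/180000 229061/72000
  66341/21600 2527607/864000 373771/129600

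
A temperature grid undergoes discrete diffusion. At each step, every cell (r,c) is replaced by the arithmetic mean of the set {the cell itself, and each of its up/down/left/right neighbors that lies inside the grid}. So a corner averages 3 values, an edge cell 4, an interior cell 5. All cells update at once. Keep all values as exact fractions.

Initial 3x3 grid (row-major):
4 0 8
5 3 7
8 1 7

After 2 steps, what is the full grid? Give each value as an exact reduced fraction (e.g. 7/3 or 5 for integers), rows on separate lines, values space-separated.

Answer: 47/12 299/80 5
119/30 459/100 389/80
173/36 1057/240 16/3

Derivation:
After step 1:
  3 15/4 5
  5 16/5 25/4
  14/3 19/4 5
After step 2:
  47/12 299/80 5
  119/30 459/100 389/80
  173/36 1057/240 16/3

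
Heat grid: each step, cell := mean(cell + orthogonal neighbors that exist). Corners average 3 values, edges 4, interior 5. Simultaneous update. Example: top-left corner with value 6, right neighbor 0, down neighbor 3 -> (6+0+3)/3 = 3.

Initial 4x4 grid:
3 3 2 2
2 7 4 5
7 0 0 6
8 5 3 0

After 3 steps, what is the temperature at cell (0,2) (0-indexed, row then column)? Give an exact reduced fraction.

Step 1: cell (0,2) = 11/4
Step 2: cell (0,2) = 131/40
Step 3: cell (0,2) = 649/200
Full grid after step 3:
  3791/1080 6259/1800 649/200 1201/360
  14513/3600 10487/3000 669/200 3949/1200
  15413/3600 5797/1500 317/100 145/48
  628/135 14003/3600 251/80 259/90

Answer: 649/200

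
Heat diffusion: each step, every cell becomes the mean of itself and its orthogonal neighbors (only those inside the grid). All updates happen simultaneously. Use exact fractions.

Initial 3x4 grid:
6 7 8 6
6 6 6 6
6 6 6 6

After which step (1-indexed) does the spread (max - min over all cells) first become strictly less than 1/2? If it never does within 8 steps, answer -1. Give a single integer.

Step 1: max=27/4, min=6, spread=3/4
Step 2: max=797/120, min=6, spread=77/120
Step 3: max=23303/3600, min=1091/180, spread=1483/3600
  -> spread < 1/2 first at step 3
Step 4: max=693581/108000, min=33043/5400, spread=10907/36000
Step 5: max=6189461/972000, min=664439/108000, spread=20951/97200
Step 6: max=616274039/97200000, min=60091909/9720000, spread=15354949/97200000
Step 7: max=2764529467/437400000, min=3616412431/583200000, spread=8355223/69984000
Step 8: max=330944606881/52488000000, min=24169404931/3888000000, spread=14904449/167961600

Answer: 3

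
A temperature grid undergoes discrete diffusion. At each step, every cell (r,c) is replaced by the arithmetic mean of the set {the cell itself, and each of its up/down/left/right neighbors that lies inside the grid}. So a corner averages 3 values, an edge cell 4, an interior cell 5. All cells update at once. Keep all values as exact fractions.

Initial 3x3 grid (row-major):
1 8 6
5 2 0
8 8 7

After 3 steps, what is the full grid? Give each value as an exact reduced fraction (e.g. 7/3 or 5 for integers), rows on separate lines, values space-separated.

Answer: 10021/2160 63517/14400 2389/540
17723/3600 29279/6000 65867/14400
3967/720 8413/1600 913/180

Derivation:
After step 1:
  14/3 17/4 14/3
  4 23/5 15/4
  7 25/4 5
After step 2:
  155/36 1091/240 38/9
  76/15 457/100 1081/240
  23/4 457/80 5
After step 3:
  10021/2160 63517/14400 2389/540
  17723/3600 29279/6000 65867/14400
  3967/720 8413/1600 913/180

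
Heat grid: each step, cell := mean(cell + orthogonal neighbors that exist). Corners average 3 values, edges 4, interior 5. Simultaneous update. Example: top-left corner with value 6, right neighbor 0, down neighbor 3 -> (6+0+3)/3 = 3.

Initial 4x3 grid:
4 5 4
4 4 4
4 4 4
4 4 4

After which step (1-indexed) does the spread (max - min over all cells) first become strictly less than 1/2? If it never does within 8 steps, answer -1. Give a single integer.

Answer: 1

Derivation:
Step 1: max=13/3, min=4, spread=1/3
  -> spread < 1/2 first at step 1
Step 2: max=1027/240, min=4, spread=67/240
Step 3: max=9077/2160, min=4, spread=437/2160
Step 4: max=3613531/864000, min=4009/1000, spread=29951/172800
Step 5: max=32319821/7776000, min=13579/3375, spread=206761/1555200
Step 6: max=12897795571/3110400000, min=21765671/5400000, spread=14430763/124416000
Step 7: max=771603741689/186624000000, min=1745652727/432000000, spread=139854109/1492992000
Step 8: max=46212231890251/11197440000000, min=157371228977/38880000000, spread=7114543559/89579520000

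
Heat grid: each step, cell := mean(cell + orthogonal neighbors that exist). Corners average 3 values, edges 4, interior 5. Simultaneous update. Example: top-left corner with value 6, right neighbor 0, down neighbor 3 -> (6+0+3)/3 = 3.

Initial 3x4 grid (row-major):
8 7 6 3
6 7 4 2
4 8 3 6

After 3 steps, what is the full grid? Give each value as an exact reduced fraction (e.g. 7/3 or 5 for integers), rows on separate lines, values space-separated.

Answer: 1561/240 901/150 18419/3600 9379/2160
29987/4800 1471/250 14677/3000 61891/14400
1087/180 13391/2400 35413/7200 4607/1080

Derivation:
After step 1:
  7 7 5 11/3
  25/4 32/5 22/5 15/4
  6 11/2 21/4 11/3
After step 2:
  27/4 127/20 301/60 149/36
  513/80 591/100 124/25 929/240
  71/12 463/80 1129/240 38/9
After step 3:
  1561/240 901/150 18419/3600 9379/2160
  29987/4800 1471/250 14677/3000 61891/14400
  1087/180 13391/2400 35413/7200 4607/1080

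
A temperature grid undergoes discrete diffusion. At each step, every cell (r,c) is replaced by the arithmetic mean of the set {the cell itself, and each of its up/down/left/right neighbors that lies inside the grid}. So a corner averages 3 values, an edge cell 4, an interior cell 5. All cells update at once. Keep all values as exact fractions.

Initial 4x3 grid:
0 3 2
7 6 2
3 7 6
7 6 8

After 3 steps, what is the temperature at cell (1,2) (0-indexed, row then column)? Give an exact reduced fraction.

Answer: 30731/7200

Derivation:
Step 1: cell (1,2) = 4
Step 2: cell (1,2) = 205/48
Step 3: cell (1,2) = 30731/7200
Full grid after step 3:
  1627/432 50447/14400 767/216
  15703/3600 13409/3000 30731/7200
  9809/1800 10811/2000 39811/7200
  3149/540 7381/1200 13051/2160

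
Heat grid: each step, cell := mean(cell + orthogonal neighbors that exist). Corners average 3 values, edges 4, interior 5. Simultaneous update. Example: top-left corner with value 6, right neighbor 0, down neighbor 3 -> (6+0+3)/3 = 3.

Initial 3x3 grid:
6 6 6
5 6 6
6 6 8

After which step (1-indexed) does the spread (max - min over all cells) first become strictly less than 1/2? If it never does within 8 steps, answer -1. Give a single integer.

Answer: 4

Derivation:
Step 1: max=20/3, min=17/3, spread=1
Step 2: max=59/9, min=1373/240, spread=601/720
Step 3: max=853/135, min=12523/2160, spread=25/48
Step 4: max=202889/32400, min=764081/129600, spread=211/576
  -> spread < 1/2 first at step 4
Step 5: max=6012929/972000, min=46104307/7776000, spread=1777/6912
Step 6: max=717807851/116640000, min=2787019529/466560000, spread=14971/82944
Step 7: max=2678225167/437400000, min=167859257563/27993600000, spread=126121/995328
Step 8: max=2563807403309/419904000000, min=10105815691361/1679616000000, spread=1062499/11943936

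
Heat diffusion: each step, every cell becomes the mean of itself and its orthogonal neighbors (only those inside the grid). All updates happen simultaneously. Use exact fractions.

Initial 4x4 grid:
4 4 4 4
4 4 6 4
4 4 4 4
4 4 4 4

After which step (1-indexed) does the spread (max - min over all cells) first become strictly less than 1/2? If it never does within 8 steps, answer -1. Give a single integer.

Answer: 2

Derivation:
Step 1: max=9/2, min=4, spread=1/2
Step 2: max=111/25, min=4, spread=11/25
  -> spread < 1/2 first at step 2
Step 3: max=5167/1200, min=4, spread=367/1200
Step 4: max=23171/5400, min=1213/300, spread=1337/5400
Step 5: max=689669/162000, min=36469/9000, spread=33227/162000
Step 6: max=20654327/4860000, min=220049/54000, spread=849917/4860000
Step 7: max=616914347/145800000, min=3308533/810000, spread=21378407/145800000
Step 8: max=18462462371/4374000000, min=995688343/243000000, spread=540072197/4374000000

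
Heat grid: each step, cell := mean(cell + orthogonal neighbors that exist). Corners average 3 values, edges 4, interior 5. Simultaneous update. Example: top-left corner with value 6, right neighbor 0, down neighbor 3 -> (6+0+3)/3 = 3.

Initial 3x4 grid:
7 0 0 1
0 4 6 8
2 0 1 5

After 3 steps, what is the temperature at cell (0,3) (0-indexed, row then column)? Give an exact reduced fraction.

Answer: 1223/360

Derivation:
Step 1: cell (0,3) = 3
Step 2: cell (0,3) = 13/4
Step 3: cell (0,3) = 1223/360
Full grid after step 3:
  1015/432 9469/3600 1709/600 1223/360
  11327/4800 2389/1000 19279/6000 13229/3600
  209/108 17563/7200 22483/7200 8383/2160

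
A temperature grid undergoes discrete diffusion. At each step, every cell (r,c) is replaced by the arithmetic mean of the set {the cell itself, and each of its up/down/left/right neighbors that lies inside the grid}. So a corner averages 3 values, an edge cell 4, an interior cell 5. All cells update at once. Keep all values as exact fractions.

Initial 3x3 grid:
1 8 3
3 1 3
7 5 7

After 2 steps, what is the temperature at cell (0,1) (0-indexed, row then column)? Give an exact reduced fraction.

Answer: 191/48

Derivation:
Step 1: cell (0,1) = 13/4
Step 2: cell (0,1) = 191/48
Full grid after step 2:
  41/12 191/48 137/36
  4 15/4 103/24
  13/3 19/4 9/2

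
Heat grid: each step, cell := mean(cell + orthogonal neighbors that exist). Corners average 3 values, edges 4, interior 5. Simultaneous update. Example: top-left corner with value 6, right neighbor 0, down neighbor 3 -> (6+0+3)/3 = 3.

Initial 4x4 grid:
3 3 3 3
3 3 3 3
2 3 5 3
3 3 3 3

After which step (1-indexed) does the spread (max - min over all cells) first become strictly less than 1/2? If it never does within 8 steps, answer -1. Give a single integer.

Step 1: max=7/2, min=8/3, spread=5/6
Step 2: max=17/5, min=101/36, spread=107/180
Step 3: max=791/240, min=10433/3600, spread=179/450
  -> spread < 1/2 first at step 3
Step 4: max=707/216, min=21221/7200, spread=7037/21600
Step 5: max=523877/162000, min=192667/64800, spread=84419/324000
Step 6: max=1563311/486000, min=19395983/6480000, spread=4344491/19440000
Step 7: max=465581987/145800000, min=175363519/58320000, spread=54346379/291600000
Step 8: max=138995843/43740000, min=26426201591/8748000000, spread=1372967009/8748000000

Answer: 3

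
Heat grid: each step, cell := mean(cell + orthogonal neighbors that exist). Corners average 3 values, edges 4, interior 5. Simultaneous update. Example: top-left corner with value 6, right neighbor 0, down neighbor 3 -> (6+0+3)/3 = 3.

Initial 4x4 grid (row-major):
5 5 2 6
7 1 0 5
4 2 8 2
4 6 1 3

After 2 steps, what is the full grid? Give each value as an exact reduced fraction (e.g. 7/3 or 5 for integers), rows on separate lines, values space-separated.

After step 1:
  17/3 13/4 13/4 13/3
  17/4 3 16/5 13/4
  17/4 21/5 13/5 9/2
  14/3 13/4 9/2 2
After step 2:
  79/18 91/24 421/120 65/18
  103/24 179/50 153/50 917/240
  521/120 173/50 19/5 247/80
  73/18 997/240 247/80 11/3

Answer: 79/18 91/24 421/120 65/18
103/24 179/50 153/50 917/240
521/120 173/50 19/5 247/80
73/18 997/240 247/80 11/3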